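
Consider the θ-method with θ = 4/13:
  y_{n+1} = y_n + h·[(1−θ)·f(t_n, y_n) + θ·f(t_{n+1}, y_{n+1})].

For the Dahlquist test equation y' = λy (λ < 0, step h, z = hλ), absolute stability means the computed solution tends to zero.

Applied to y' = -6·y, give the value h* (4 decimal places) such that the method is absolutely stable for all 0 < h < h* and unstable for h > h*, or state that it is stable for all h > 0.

(-5.2000,0); λ=-6 ⇒ h* = (26/5)/6 = 0.8667.

With y'=λy (z=hλ):
  y_{n+1} = y_n + z·[9/13·y_n + 4/13·y_{n+1}] ⇒ (1 − 4/13z)y_{n+1} = (1 + 9/13z)y_n
  so R(z) = (1 + 9/13z)/(1 − 4/13z).

Boundary: |R(x)|=1, x<0.
x=-1.38: |R|=0.0313
R=−1: 1+9/13x = −1+4/13x ⇒ -5/13x=2 ⇒ x=2/(-5/13)=-5.2000
Confirm numerically:
  x=-5.069: |R|=0.98032 <1
  x=-4.404: |R|=0.87000 <1
  x=-2.796: |R|=0.50298 <1
  x=-5.631: |R|=1.06066 >1
  x=-5.602: |R|=1.05677 >1
So |R|<1 on (-5.2000, 0).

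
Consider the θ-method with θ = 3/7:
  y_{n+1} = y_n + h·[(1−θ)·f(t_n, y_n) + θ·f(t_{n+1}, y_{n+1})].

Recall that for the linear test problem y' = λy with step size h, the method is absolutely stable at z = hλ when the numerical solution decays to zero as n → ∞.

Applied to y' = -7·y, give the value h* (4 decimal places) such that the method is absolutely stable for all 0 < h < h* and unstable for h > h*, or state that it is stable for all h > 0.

On y'=λy, z=hλ:
  y_{n+1} = y_n + z·[4/7·y_n + 3/7·y_{n+1}] ⇒ (1 − 3/7z)y_{n+1} = (1 + 4/7z)y_n
  so R(z) = (1 + 4/7z)/(1 − 3/7z).

Solve |R(x)|<1 on ℝ⁻.
x=-1.24: |R|=0.1903
R=−1: 1+4/7x = −1+3/7x ⇒ -1/7x=2 ⇒ x=2/(-1/7)=-14.0000
Confirm numerically:
  x=-9.916: |R|=0.88886 <1
  x=-8.174: |R|=0.81518 <1
  x=-7.859: |R|=0.79916 <1
  x=-5.928: |R|=0.67431 <1
  x=-14.460: |R|=1.00913 >1
  x=-14.303: |R|=1.00607 >1
Stable set (-14.0000, 0).

(-14.0000,0); λ=-7 ⇒ h* = (14)/7 = 2.0000.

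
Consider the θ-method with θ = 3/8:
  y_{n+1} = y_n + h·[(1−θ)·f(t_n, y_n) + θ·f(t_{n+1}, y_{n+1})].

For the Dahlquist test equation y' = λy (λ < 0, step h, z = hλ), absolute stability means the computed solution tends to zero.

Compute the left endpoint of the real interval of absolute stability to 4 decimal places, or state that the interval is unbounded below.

With y'=λy (z=hλ):
  y_{n+1} = y_n + z·[5/8·y_n + 3/8·y_{n+1}] ⇒ (1 − 3/8z)y_{n+1} = (1 + 5/8z)y_n
  ⇒ R(z) = (1 + 5/8z)/(1 − 3/8z).

Need |R(x)|<1, x<0.
x=-1.4: |R|=0.0820
R=−1: 1+5/8x = −1+3/8x ⇒ -1/4x=2 ⇒ x=2/(-1/4)=-8.0000
Confirm numerically:
  x=-7.907: |R|=0.99414 <1
  x=-7.144: |R|=0.94183 <1
  x=-4.092: |R|=0.61452 <1
  x=-3.514: |R|=0.51613 <1
  x=-8.388: |R|=1.02340 >1
  x=-8.097: |R|=1.00601 >1
  x=-8.081: |R|=1.00502 >1
So |R|<1 on (-8.0000, 0).

z* = -8.0000.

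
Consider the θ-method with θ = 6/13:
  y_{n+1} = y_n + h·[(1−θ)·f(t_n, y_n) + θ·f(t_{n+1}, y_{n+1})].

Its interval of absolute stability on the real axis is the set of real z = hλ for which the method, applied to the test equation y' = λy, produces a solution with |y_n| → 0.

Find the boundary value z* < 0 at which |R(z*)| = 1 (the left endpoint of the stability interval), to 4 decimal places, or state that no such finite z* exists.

Set f=λy, z=hλ:
  y_{n+1} = y_n + z·[7/13·y_n + 6/13·y_{n+1}] ⇒ (1 − 6/13z)y_{n+1} = (1 + 7/13z)y_n
  R(z) = (1 + 7/13z)/(1 − 6/13z).

Find x<0 with |R(x)|<1.
x=-0.66: |R|=0.4941
R=−1: 1+7/13x = −1+6/13x ⇒ -1/13x=2 ⇒ x=2/(-1/13)=-26.0000
Confirm numerically:
  x=-20.423: |R|=0.95885 <1
  x=-17.832: |R|=0.93193 <1
  x=-12.902: |R|=0.85513 <1
  x=-12.533: |R|=0.84731 <1
  x=-26.488: |R|=1.00284 >1
  x=-26.404: |R|=1.00236 >1
  x=-26.338: |R|=1.00198 >1
Interval (-26.0000, 0).

z* = -26.0000.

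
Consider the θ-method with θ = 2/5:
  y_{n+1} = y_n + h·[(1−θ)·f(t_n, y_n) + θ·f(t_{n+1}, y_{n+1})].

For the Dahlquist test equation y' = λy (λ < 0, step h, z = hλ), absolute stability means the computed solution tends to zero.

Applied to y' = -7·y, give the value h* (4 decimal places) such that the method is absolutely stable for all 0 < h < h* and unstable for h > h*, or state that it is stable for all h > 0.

(-10.0000,0); λ=-7 ⇒ h* = (10)/7 = 1.4286.

Set f=λy, z=hλ:
  y_{n+1} = y_n + z·[3/5·y_n + 2/5·y_{n+1}] ⇒ (1 − 2/5z)y_{n+1} = (1 + 3/5z)y_n
  ⇒ R(z) = (1 + 3/5z)/(1 − 2/5z).

Solve |R(x)|<1 on ℝ⁻.
x=-1.32: |R|=0.1361
R=−1: 1+3/5x = −1+2/5x ⇒ -1/5x=2 ⇒ x=2/(-1/5)=-10.0000
Confirm numerically:
  x=-9.892: |R|=0.99564 <1
  x=-9.390: |R|=0.97435 <1
  x=-6.931: |R|=0.83729 <1
  x=-10.570: |R|=1.02181 >1
  x=-10.486: |R|=1.01871 >1
  x=-10.435: |R|=1.01681 >1
Interval (-10.0000, 0).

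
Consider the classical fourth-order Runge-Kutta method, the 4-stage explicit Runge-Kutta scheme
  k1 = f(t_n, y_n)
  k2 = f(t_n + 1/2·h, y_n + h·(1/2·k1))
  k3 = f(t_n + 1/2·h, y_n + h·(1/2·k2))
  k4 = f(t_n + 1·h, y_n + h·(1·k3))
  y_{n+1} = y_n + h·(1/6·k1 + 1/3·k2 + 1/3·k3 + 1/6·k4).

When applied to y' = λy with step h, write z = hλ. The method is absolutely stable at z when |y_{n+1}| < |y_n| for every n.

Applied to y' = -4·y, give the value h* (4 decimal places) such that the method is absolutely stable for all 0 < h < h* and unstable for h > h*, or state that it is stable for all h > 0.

(-2.7853,0); λ=-4 ⇒ h* = 0.6963.

Test eqn y'=λy, z=hλ:
  order 4, 4-stage ⇒ R(z)=1+z+z^2/2+z^3/6+z^4/24
  (e.g. R(-0.38)=0.68392, |R|=0.68392)

Solve |R(x)|<1 on ℝ⁻.
x=-0.38: |R|=0.6839
|R(-2.08)|=0.3633 |R(-1.14)|=0.3332 |R(-1.11)|=0.3414
Bisect:
  x_lo=-3.2959 |R|=2.0851  x_hi=-0.3155 |R|=0.7295
  mid=-1.80566 |R|=0.28627 →hi
  mid=-2.55077 |R|=0.70027 →hi
  mid=-2.92332 |R|=1.22884 →lo
  mid=-2.73704 |R|=0.92966 →hi
  mid=-2.83018 |R|=1.06981 →lo
  mid=-2.78361 |R|=0.99747 →hi
  mid=-2.80690 |R|=1.03306 →lo
  mid=-2.79526 |R|=1.01512 →lo
  mid=-2.78943 |R|=1.00626 →lo
  mid=-2.78652 |R|=1.00186 →lo
  ...
  [-2.78543,-2.78525] ⇒ x*=-2.7853
So |R|<1 on (-2.7853, 0).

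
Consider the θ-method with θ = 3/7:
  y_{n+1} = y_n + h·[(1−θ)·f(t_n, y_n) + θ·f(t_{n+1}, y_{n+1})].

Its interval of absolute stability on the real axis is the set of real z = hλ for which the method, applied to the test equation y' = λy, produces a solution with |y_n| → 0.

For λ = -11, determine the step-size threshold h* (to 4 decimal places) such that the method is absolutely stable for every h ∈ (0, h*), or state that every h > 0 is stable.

Test eqn y'=λy, z=hλ:
  y_{n+1} = y_n + z·[4/7·y_n + 3/7·y_{n+1}] ⇒ (1 − 3/7z)y_{n+1} = (1 + 4/7z)y_n
  so R(z) = (1 + 4/7z)/(1 − 3/7z).

Boundary: |R(x)|=1, x<0.
x=-1.78: |R|=0.0097
R=−1: 1+4/7x = −1+3/7x ⇒ -1/7x=2 ⇒ x=2/(-1/7)=-14.0000
Confirm numerically:
  x=-12.858: |R|=0.97494 <1
  x=-9.198: |R|=0.86119 <1
  x=-6.236: |R|=0.69799 <1
  x=-14.434: |R|=1.00863 >1
  x=-14.037: |R|=1.00075 >1
So |R|<1 on (-14.0000, 0).

(-14.0000,0); λ=-11 ⇒ h* = (14)/11 = 1.2727.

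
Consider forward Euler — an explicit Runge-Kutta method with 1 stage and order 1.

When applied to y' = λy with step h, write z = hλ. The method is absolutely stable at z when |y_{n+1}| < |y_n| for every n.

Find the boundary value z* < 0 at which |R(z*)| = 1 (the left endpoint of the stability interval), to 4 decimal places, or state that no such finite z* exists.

Test eqn y'=λy, z=hλ:
  order 1, 1-stage ⇒ R(z)=1+z
  (e.g. R(-1.7)=-0.70000, |R|=0.70000)

Find x<0 with |R(x)|<1.
x=-1.7: |R|=0.7000
|R(-0.9)|=0.1000 |R(-0.64)|=0.3600 |R(-0.61)|=0.3900
Bisect:
  x_lo=-2.8973 |R|=1.8973  x_hi=-0.0698 |R|=0.9302
  mid=-1.48354 |R|=0.48354 →hi
  mid=-2.19040 |R|=1.19040 →lo
  mid=-1.83697 |R|=0.83697 →hi
  mid=-2.01368 |R|=1.01368 →lo
  mid=-1.92533 |R|=0.92533 →hi
  mid=-1.96950 |R|=0.96950 →hi
  mid=-1.99159 |R|=0.99159 →hi
  mid=-2.00264 |R|=1.00264 →lo
  ...
  [-2.00005,-1.99988] ⇒ x*=-2.0000
Stable set (-2.0000, 0).

z* = -2.0000.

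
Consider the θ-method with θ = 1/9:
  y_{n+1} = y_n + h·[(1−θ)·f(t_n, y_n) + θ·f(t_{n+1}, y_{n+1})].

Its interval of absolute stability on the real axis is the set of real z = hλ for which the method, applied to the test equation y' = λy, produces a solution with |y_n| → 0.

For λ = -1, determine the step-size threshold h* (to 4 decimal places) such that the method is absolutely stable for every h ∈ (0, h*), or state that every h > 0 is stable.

(-2.5714,0); λ=-1 ⇒ h* = (18/7)/1 = 2.5714.

Test eqn y'=λy, z=hλ:
  y_{n+1} = y_n + z·[8/9·y_n + 1/9·y_{n+1}] ⇒ (1 − 1/9z)y_{n+1} = (1 + 8/9z)y_n
  R(z) = (1 + 8/9z)/(1 − 1/9z).

Solve |R(x)|<1 on ℝ⁻.
x=-1.32: |R|=0.1512
R=−1: 1+8/9x = −1+1/9x ⇒ -7/9x=2 ⇒ x=2/(-7/9)=-2.5714
Confirm numerically:
  x=-2.153: |R|=0.73738 <1
  x=-2.067: |R|=0.68094 <1
  x=-1.166: |R|=0.03226 <1
  x=-3.160: |R|=1.33882 >1
  x=-3.099: |R|=1.30523 >1
Interval (-2.5714, 0).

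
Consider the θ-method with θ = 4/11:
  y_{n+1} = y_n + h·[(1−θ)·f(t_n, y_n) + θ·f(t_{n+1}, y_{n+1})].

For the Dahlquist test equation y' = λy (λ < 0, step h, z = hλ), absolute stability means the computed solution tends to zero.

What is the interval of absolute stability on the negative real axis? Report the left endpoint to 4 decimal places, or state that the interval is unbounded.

With y'=λy (z=hλ):
  y_{n+1} = y_n + z·[7/11·y_n + 4/11·y_{n+1}] ⇒ (1 − 4/11z)y_{n+1} = (1 + 7/11z)y_n
  Hence R(z) = (1 + 7/11z)/(1 − 4/11z).

Boundary: |R(x)|=1, x<0.
x=-0.63: |R|=0.4874
R=−1: 1+7/11x = −1+4/11x ⇒ -3/11x=2 ⇒ x=2/(-3/11)=-7.3333
Confirm numerically:
  x=-7.183: |R|=0.98865 <1
  x=-5.980: |R|=0.88373 <1
  x=-5.381: |R|=0.81992 <1
  x=-3.843: |R|=0.60295 <1
  x=-7.847: |R|=1.03635 >1
  x=-7.837: |R|=1.03568 >1
  x=-7.656: |R|=1.02326 >1
Interval (-7.3333, 0).

(-7.3333, 0).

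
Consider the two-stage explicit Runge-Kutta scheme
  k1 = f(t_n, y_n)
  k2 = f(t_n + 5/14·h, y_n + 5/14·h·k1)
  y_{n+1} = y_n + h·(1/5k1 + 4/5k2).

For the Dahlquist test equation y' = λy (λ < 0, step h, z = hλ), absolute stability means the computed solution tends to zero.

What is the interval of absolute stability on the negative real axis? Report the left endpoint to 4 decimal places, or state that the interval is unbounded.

With y'=λy (z=hλ):
  k1=λy_n ⇒ h·k1=z·y_n;  k2=λ(1+5/14z)y_n ⇒ h·k2=z(1+5/14z)y_n
  y_{n+1}/y_n = 1 + 1/5z + 4/5z(1+5/14z) = 1 + z + 2/7z²
  R(z) = 1 + z + 2/7z².

Need |R(x)|<1, x<0.
x=-0.58: |R|=0.5161
R=1: x+2/7x²=0 ⇒ x=−7/2=-3.5000; min R=1−1/(4·2/7)=0.1250>−1
Confirm numerically:
  x=-1.995: |R|=0.14215 <1
  x=-1.770: |R|=0.12511 <1
  x=-1.700: |R|=0.12571 <1
  x=-4.074: |R|=1.66814 >1
  x=-3.743: |R|=1.25987 >1
So |R|<1 on (-3.5000, 0).

(-3.5000, 0).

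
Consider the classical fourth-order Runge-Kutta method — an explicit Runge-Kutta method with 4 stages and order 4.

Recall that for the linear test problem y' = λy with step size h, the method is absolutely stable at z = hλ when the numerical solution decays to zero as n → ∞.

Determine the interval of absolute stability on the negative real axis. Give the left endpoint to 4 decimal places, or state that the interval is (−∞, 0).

On y'=λy, z=hλ:
  order 4, 4-stage ⇒ R(z)=1+z+z^2/2+z^3/6+z^4/24
  (e.g. R(-0.74)=0.47876, |R|=0.47876)

Boundary: |R(x)|=1, x<0.
x=-0.74: |R|=0.4788
|R(-2.98)|=1.3355 |R(-2.52)|=0.6683 |R(-2.23)|=0.4386
Bisect:
  x_lo=-3.4758 |R|=2.6477  x_hi=-0.2109 |R|=0.8099
  mid=-1.84336 |R|=0.29277 →hi
  mid=-2.65959 |R|=0.82644 →hi
  mid=-3.06770 |R|=1.51624 →lo
  mid=-2.86365 |R|=1.12470 →lo
  mid=-2.76162 |R|=0.96489 →hi
  mid=-2.81263 |R|=1.04201 →lo
  mid=-2.78713 |R|=1.00277 →lo
  mid=-2.77437 |R|=0.98366 →hi
  mid=-2.78075 |R|=0.99317 →hi
  mid=-2.78394 |R|=0.99796 →hi
  ...
  [-2.78533,-2.78513] ⇒ x*=-2.7853
So |R|<1 on (-2.7853, 0).

z∈(-2.7853,0).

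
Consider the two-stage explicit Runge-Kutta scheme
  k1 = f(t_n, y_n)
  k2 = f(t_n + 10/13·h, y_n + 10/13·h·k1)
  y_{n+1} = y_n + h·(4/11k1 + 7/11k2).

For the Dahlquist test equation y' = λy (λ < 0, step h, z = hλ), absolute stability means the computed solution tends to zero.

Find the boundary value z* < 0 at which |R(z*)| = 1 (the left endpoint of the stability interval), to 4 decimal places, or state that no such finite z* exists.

left endpoint -2.0429.

Test eqn y'=λy, z=hλ:
  k1=λy_n ⇒ h·k1=z·y_n;  k2=λ(1+10/13z)y_n ⇒ h·k2=z(1+10/13z)y_n
  y_{n+1}/y_n = 1 + 4/11z + 7/11z(1+10/13z) = 1 + z + 70/143z²
  R(z) = 1 + z + 70/143z².

Boundary: |R(x)|=1, x<0.
x=-0.86: |R|=0.5020
R=1: x+70/143x²=0 ⇒ x=−143/70=-2.0429; min R=1−1/(4·70/143)=0.4893>−1
Confirm numerically:
  x=-1.891: |R|=0.85943 <1
  x=-1.037: |R|=0.48940 <1
  x=-1.019: |R|=0.48929 <1
  x=-2.460: |R|=1.50232 >1
  x=-2.434: |R|=1.46603 >1
So |R|<1 on (-2.0429, 0).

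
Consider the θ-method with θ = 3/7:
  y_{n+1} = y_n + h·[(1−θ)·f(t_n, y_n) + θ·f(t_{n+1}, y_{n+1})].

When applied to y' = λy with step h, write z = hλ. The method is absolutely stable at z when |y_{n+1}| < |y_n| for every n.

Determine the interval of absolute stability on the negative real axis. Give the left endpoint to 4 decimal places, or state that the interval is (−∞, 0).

z∈(-14.0000,0).

With y'=λy (z=hλ):
  y_{n+1} = y_n + z·[4/7·y_n + 3/7·y_{n+1}] ⇒ (1 − 3/7z)y_{n+1} = (1 + 4/7z)y_n
  Hence R(z) = (1 + 4/7z)/(1 − 3/7z).

Need |R(x)|<1, x<0.
x=-0.59: |R|=0.5291
R=−1: 1+4/7x = −1+3/7x ⇒ -1/7x=2 ⇒ x=2/(-1/7)=-14.0000
Confirm numerically:
  x=-12.914: |R|=0.97626 <1
  x=-8.891: |R|=0.84828 <1
  x=-8.500: |R|=0.83077 <1
  x=-14.445: |R|=1.00884 >1
  x=-14.294: |R|=1.00589 >1
Interval (-14.0000, 0).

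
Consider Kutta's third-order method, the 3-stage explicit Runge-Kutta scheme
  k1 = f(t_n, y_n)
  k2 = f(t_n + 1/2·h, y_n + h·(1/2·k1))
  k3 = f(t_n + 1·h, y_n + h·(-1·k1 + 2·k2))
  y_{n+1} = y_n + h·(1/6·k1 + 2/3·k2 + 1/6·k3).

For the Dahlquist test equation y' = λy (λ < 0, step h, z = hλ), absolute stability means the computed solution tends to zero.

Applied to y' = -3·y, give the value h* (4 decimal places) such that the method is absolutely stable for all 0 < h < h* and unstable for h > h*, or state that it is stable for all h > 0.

(-2.5127,0); λ=-3 ⇒ h* = 0.8376.

Set f=λy, z=hλ:
  order 3, 3-stage ⇒ R(z)=1+z+z^2/2+z^3/6
  (e.g. R(-1.75)=-0.11198, |R|=0.11198)

Solve |R(x)|<1 on ℝ⁻.
x=-1.75: |R|=0.1120
|R(-1.47)|=0.0810 |R(-0.71)|=0.4824 |R(-0.68)|=0.4988
Bisect:
  x_lo=-2.8147 |R|=1.5700  x_hi=-0.2311 |R|=0.7935
  mid=-1.52289 |R|=0.04806 →hi
  mid=-2.16879 |R|=0.51717 →hi
  mid=-2.49174 |R|=0.96579 →hi
  mid=-2.65321 |R|=1.24634 →lo
  mid=-2.57248 |R|=1.10094 →lo
  mid=-2.53211 |R|=1.03212 →lo
  mid=-2.51192 |R|=0.99865 →hi
  mid=-2.52202 |R|=1.01531 →lo
  ...
  [-2.51287,-2.51271] ⇒ x*=-2.5127
Interval (-2.5127, 0).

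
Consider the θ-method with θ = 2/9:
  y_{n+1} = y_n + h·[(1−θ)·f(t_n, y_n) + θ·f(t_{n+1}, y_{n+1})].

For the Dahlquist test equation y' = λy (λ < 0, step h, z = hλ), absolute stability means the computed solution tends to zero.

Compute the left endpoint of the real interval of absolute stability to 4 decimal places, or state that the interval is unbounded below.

left endpoint -3.6000.

On y'=λy, z=hλ:
  y_{n+1} = y_n + z·[7/9·y_n + 2/9·y_{n+1}] ⇒ (1 − 2/9z)y_{n+1} = (1 + 7/9z)y_n
  so R(z) = (1 + 7/9z)/(1 − 2/9z).

Need |R(x)|<1, x<0.
x=-0.61: |R|=0.4628
R=−1: 1+7/9x = −1+2/9x ⇒ -5/9x=2 ⇒ x=2/(-5/9)=-3.6000
Confirm numerically:
  x=-2.776: |R|=0.71688 <1
  x=-2.664: |R|=0.67337 <1
  x=-2.101: |R|=0.43228 <1
  x=-1.522: |R|=0.13733 <1
  x=-3.763: |R|=1.04932 >1
  x=-3.720: |R|=1.03650 >1
  x=-3.625: |R|=1.00769 >1
Interval (-3.6000, 0).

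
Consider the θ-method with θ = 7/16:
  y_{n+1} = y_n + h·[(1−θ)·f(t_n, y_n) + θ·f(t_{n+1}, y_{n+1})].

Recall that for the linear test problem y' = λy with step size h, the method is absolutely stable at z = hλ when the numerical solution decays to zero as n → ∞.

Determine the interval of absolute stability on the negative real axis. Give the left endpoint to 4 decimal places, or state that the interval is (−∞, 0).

With y'=λy (z=hλ):
  y_{n+1} = y_n + z·[9/16·y_n + 7/16·y_{n+1}] ⇒ (1 − 7/16z)y_{n+1} = (1 + 9/16z)y_n
  Hence R(z) = (1 + 9/16z)/(1 − 7/16z).

Boundary: |R(x)|=1, x<0.
x=-1.03: |R|=0.2900
R=−1: 1+9/16x = −1+7/16x ⇒ -1/8x=2 ⇒ x=2/(-1/8)=-16.0000
Confirm numerically:
  x=-13.671: |R|=0.95830 <1
  x=-8.237: |R|=0.78922 <1
  x=-7.854: |R|=0.77046 <1
  x=-16.509: |R|=1.00774 >1
  x=-16.248: |R|=1.00382 >1
So |R|<1 on (-16.0000, 0).

(-16.0000, 0).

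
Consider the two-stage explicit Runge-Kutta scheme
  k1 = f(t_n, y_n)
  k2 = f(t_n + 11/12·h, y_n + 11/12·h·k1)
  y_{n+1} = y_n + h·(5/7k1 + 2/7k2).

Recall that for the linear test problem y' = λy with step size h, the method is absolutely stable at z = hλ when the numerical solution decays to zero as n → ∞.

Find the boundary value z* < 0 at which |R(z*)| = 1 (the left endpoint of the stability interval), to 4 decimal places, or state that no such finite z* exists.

Set f=λy, z=hλ:
  k1=λy_n ⇒ h·k1=z·y_n;  k2=λ(1+11/12z)y_n ⇒ h·k2=z(1+11/12z)y_n
  y_{n+1}/y_n = 1 + 5/7z + 2/7z(1+11/12z) = 1 + z + 11/42z²
  Hence R(z) = 1 + z + 11/42z².

Boundary: |R(x)|=1, x<0.
x=-1.72: |R|=0.0548
R=1: x+11/42x²=0 ⇒ x=−42/11=-3.8182; min R=1−1/(4·11/42)=0.0455>−1
Confirm numerically:
  x=-2.870: |R|=0.28728 <1
  x=-2.589: |R|=0.16653 <1
  x=-2.351: |R|=0.09660 <1
  x=-1.972: |R|=0.04649 <1
  x=-4.156: |R|=1.36771 >1
  x=-3.874: |R|=1.05663 >1
So |R|<1 on (-3.8182, 0).

z* = -3.8182.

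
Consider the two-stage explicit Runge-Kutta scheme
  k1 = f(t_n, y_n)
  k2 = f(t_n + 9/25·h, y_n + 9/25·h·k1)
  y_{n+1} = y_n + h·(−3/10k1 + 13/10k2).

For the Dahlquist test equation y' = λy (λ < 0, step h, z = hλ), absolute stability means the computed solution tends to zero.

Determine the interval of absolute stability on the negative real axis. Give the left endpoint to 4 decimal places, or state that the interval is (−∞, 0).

Set f=λy, z=hλ:
  k1=λy_n ⇒ h·k1=z·y_n;  k2=λ(1+9/25z)y_n ⇒ h·k2=z(1+9/25z)y_n
  y_{n+1}/y_n = 1 − 3/10z + 13/10z(1+9/25z) = 1 + z + 117/250z²
  R(z) = 1 + z + 117/250z².

Need |R(x)|<1, x<0.
x=-0.95: |R|=0.4724
R=1: x+117/250x²=0 ⇒ x=−250/117=-2.1368; min R=1−1/(4·117/250)=0.4658>−1
Confirm numerically:
  x=-2.025: |R|=0.89409 <1
  x=-1.256: |R|=0.48229 <1
  x=-1.246: |R|=0.48058 <1
  x=-1.161: |R|=0.46983 <1
  x=-2.578: |R|=1.53237 >1
  x=-2.428: |R|=1.33095 >1
Interval (-2.1368, 0).

z∈(-2.1368,0).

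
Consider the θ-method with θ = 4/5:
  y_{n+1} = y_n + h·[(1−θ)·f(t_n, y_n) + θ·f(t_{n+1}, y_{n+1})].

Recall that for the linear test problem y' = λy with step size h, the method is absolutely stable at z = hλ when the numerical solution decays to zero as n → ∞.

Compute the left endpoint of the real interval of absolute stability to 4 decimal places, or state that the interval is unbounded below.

On y'=λy, z=hλ:
  y_{n+1} = y_n + z·[1/5·y_n + 4/5·y_{n+1}] ⇒ (1 − 4/5z)y_{n+1} = (1 + 1/5z)y_n
  so R(z) = (1 + 1/5z)/(1 − 4/5z).

Need |R(x)|<1, x<0.
x=-0.74: |R|=0.5352
x=-2: |R|=0.2308
x=-10: |R|=0.1111
x=-100: |R|=0.2346
θ=4/5≥1/2 ⇒ |1+1/5x|<|1−4/5x| ∀x<0 ⇒ stable on all of ℝ⁻.

interval (−∞, 0).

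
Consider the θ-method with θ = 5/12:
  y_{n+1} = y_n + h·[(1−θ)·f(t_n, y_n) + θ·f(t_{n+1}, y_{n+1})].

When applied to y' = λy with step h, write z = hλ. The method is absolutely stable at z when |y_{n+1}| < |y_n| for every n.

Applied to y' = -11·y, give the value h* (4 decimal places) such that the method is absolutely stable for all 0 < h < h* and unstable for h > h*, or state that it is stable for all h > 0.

(-12.0000,0); λ=-11 ⇒ h* = (12)/11 = 1.0909.

Set f=λy, z=hλ:
  y_{n+1} = y_n + z·[7/12·y_n + 5/12·y_{n+1}] ⇒ (1 − 5/12z)y_{n+1} = (1 + 7/12z)y_n
  ⇒ R(z) = (1 + 7/12z)/(1 − 5/12z).

Solve |R(x)|<1 on ℝ⁻.
x=-0.52: |R|=0.5726
R=−1: 1+7/12x = −1+5/12x ⇒ -1/6x=2 ⇒ x=2/(-1/6)=-12.0000
Confirm numerically:
  x=-10.267: |R|=0.94528 <1
  x=-7.574: |R|=0.82250 <1
  x=-6.385: |R|=0.74434 <1
  x=-12.269: |R|=1.00734 >1
  x=-12.129: |R|=1.00355 >1
Interval (-12.0000, 0).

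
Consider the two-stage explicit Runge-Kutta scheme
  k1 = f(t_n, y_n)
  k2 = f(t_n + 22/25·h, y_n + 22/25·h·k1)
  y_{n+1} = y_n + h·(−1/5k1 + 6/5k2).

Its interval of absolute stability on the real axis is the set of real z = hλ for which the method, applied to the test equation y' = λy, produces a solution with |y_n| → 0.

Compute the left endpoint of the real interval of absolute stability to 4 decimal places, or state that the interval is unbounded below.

Set f=λy, z=hλ:
  k1=λy_n ⇒ h·k1=z·y_n;  k2=λ(1+22/25z)y_n ⇒ h·k2=z(1+22/25z)y_n
  y_{n+1}/y_n = 1 − 1/5z + 6/5z(1+22/25z) = 1 + z + 132/125z²
  Hence R(z) = 1 + z + 132/125z².

Boundary: |R(x)|=1, x<0.
x=-0.63: |R|=0.7891
R=1: x+132/125x²=0 ⇒ x=−125/132=-0.9470; min R=1−1/(4·132/125)=0.7633>−1
Confirm numerically:
  x=-0.911: |R|=0.96540 <1
  x=-0.847: |R|=0.91058 <1
  x=-0.699: |R|=0.81696 <1
  x=-0.386: |R|=0.77134 <1
  x=-1.386: |R|=1.64257 >1
  x=-1.368: |R|=1.60822 >1
Interval (-0.9470, 0).

left endpoint -0.9470.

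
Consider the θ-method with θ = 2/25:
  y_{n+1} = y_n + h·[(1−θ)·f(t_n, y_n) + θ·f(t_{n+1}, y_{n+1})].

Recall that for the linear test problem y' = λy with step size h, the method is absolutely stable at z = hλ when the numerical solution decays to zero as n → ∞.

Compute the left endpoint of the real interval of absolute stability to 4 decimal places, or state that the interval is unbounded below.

left endpoint -2.3810.

On y'=λy, z=hλ:
  y_{n+1} = y_n + z·[23/25·y_n + 2/25·y_{n+1}] ⇒ (1 − 2/25z)y_{n+1} = (1 + 23/25z)y_n
  so R(z) = (1 + 23/25z)/(1 − 2/25z).

Need |R(x)|<1, x<0.
x=-0.98: |R|=0.0912
R=−1: 1+23/25x = −1+2/25x ⇒ -21/25x=2 ⇒ x=2/(-21/25)=-2.3810
Confirm numerically:
  x=-2.199: |R|=0.87003 <1
  x=-2.184: |R|=0.85917 <1
  x=-1.853: |R|=0.61377 <1
  x=-1.368: |R|=0.23305 <1
  x=-2.937: |R|=1.37821 >1
  x=-2.462: |R|=1.05688 >1
  x=-2.408: |R|=1.01905 >1
Stable set (-2.3810, 0).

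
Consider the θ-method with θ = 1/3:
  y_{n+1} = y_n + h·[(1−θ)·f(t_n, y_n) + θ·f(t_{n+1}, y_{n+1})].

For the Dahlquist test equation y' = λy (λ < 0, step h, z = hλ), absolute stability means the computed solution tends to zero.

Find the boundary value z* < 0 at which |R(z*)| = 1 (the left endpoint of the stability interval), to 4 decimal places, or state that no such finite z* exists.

Test eqn y'=λy, z=hλ:
  y_{n+1} = y_n + z·[2/3·y_n + 1/3·y_{n+1}] ⇒ (1 − 1/3z)y_{n+1} = (1 + 2/3z)y_n
  ⇒ R(z) = (1 + 2/3z)/(1 − 1/3z).

Solve |R(x)|<1 on ℝ⁻.
x=-1.28: |R|=0.1028
R=−1: 1+2/3x = −1+1/3x ⇒ -1/3x=2 ⇒ x=2/(-1/3)=-6.0000
Confirm numerically:
  x=-5.879: |R|=0.98637 <1
  x=-4.603: |R|=0.81626 <1
  x=-3.966: |R|=0.70801 <1
  x=-3.597: |R|=0.63574 <1
  x=-6.594: |R|=1.06191 >1
  x=-6.427: |R|=1.04530 >1
Stable set (-6.0000, 0).

z* = -6.0000.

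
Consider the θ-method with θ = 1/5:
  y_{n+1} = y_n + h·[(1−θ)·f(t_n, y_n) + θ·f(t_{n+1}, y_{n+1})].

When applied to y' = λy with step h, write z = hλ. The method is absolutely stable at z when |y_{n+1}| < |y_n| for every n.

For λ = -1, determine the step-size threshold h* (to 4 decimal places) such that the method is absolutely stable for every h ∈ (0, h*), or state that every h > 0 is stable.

(-3.3333,0); λ=-1 ⇒ h* = (10/3)/1 = 3.3333.

Test eqn y'=λy, z=hλ:
  y_{n+1} = y_n + z·[4/5·y_n + 1/5·y_{n+1}] ⇒ (1 − 1/5z)y_{n+1} = (1 + 4/5z)y_n
  so R(z) = (1 + 4/5z)/(1 − 1/5z).

Need |R(x)|<1, x<0.
x=-1.17: |R|=0.0519
R=−1: 1+4/5x = −1+1/5x ⇒ -3/5x=2 ⇒ x=2/(-3/5)=-3.3333
Confirm numerically:
  x=-3.160: |R|=0.93627 <1
  x=-2.349: |R|=0.59818 <1
  x=-1.879: |R|=0.36575 <1
  x=-3.682: |R|=1.12048 >1
  x=-3.531: |R|=1.06951 >1
  x=-3.484: |R|=1.05328 >1
Stable set (-3.3333, 0).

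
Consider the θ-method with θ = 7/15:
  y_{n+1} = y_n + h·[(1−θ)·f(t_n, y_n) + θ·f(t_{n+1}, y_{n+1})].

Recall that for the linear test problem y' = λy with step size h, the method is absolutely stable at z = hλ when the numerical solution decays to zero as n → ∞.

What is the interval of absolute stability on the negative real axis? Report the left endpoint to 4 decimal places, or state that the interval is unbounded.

With y'=λy (z=hλ):
  y_{n+1} = y_n + z·[8/15·y_n + 7/15·y_{n+1}] ⇒ (1 − 7/15z)y_{n+1} = (1 + 8/15z)y_n
  so R(z) = (1 + 8/15z)/(1 − 7/15z).

Find x<0 with |R(x)|<1.
x=-1.07: |R|=0.2863
R=−1: 1+8/15x = −1+7/15x ⇒ -1/15x=2 ⇒ x=2/(-1/15)=-30.0000
Confirm numerically:
  x=-25.080: |R|=0.97418 <1
  x=-22.519: |R|=0.95667 <1
  x=-15.698: |R|=0.88548 <1
  x=-30.535: |R|=1.00234 >1
  x=-30.264: |R|=1.00116 >1
Interval (-30.0000, 0).

(-30.0000, 0).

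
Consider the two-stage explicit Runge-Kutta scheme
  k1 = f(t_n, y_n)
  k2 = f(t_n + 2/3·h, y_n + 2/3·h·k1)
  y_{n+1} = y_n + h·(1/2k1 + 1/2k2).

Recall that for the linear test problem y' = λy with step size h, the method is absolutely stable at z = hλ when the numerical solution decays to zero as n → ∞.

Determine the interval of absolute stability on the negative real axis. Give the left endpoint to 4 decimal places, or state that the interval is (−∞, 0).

With y'=λy (z=hλ):
  k1=λy_n ⇒ h·k1=z·y_n;  k2=λ(1+2/3z)y_n ⇒ h·k2=z(1+2/3z)y_n
  y_{n+1}/y_n = 1 + 1/2z + 1/2z(1+2/3z) = 1 + z + 1/3z²
  R(z) = 1 + z + 1/3z².

Need |R(x)|<1, x<0.
x=-0.77: |R|=0.4276
R=1: x+1/3x²=0 ⇒ x=−3=-3.0000; min R=1−1/(4·1/3)=0.2500>−1
Confirm numerically:
  x=-2.754: |R|=0.77417 <1
  x=-2.488: |R|=0.57538 <1
  x=-1.626: |R|=0.25529 <1
  x=-3.247: |R|=1.26734 >1
  x=-3.104: |R|=1.10761 >1
  x=-3.062: |R|=1.06328 >1
So |R|<1 on (-3.0000, 0).

z∈(-3.0000,0).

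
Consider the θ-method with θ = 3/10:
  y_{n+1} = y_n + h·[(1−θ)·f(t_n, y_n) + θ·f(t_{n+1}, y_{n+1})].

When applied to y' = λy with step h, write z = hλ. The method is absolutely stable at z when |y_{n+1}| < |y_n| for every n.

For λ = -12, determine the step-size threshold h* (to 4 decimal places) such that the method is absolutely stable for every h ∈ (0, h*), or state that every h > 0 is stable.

Set f=λy, z=hλ:
  y_{n+1} = y_n + z·[7/10·y_n + 3/10·y_{n+1}] ⇒ (1 − 3/10z)y_{n+1} = (1 + 7/10z)y_n
  ⇒ R(z) = (1 + 7/10z)/(1 − 3/10z).

Boundary: |R(x)|=1, x<0.
x=-1.47: |R|=0.0201
R=−1: 1+7/10x = −1+3/10x ⇒ -2/5x=2 ⇒ x=2/(-2/5)=-5.0000
Confirm numerically:
  x=-4.318: |R|=0.88115 <1
  x=-3.744: |R|=0.76338 <1
  x=-2.743: |R|=0.50475 <1
  x=-2.203: |R|=0.32639 <1
  x=-5.587: |R|=1.08774 >1
  x=-5.545: |R|=1.08185 >1
  x=-5.305: |R|=1.04708 >1
So |R|<1 on (-5.0000, 0).

(-5.0000,0); λ=-12 ⇒ h* = (5)/12 = 0.4167.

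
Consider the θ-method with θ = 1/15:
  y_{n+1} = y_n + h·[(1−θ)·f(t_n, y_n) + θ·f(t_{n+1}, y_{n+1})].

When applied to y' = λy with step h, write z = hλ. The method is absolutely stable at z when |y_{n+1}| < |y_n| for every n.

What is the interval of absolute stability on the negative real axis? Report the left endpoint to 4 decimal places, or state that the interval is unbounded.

Set f=λy, z=hλ:
  y_{n+1} = y_n + z·[14/15·y_n + 1/15·y_{n+1}] ⇒ (1 − 1/15z)y_{n+1} = (1 + 14/15z)y_n
  so R(z) = (1 + 14/15z)/(1 − 1/15z).

Need |R(x)|<1, x<0.
x=-0.75: |R|=0.2857
R=−1: 1+14/15x = −1+1/15x ⇒ -13/15x=2 ⇒ x=2/(-13/15)=-2.3077
Confirm numerically:
  x=-1.716: |R|=0.53984 <1
  x=-1.425: |R|=0.30137 <1
  x=-1.355: |R|=0.24274 <1
  x=-1.321: |R|=0.21408 <1
  x=-2.684: |R|=1.27663 >1
  x=-2.399: |R|=1.06822 >1
So |R|<1 on (-2.3077, 0).

z∈(-2.3077,0).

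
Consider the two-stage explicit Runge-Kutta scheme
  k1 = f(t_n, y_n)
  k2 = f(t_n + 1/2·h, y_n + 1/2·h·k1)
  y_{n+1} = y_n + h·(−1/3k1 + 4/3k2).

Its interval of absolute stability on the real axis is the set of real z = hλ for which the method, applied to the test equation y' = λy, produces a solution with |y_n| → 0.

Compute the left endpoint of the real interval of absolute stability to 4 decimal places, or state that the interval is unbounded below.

left endpoint -1.5000.

Set f=λy, z=hλ:
  k1=λy_n ⇒ h·k1=z·y_n;  k2=λ(1+1/2z)y_n ⇒ h·k2=z(1+1/2z)y_n
  y_{n+1}/y_n = 1 − 1/3z + 4/3z(1+1/2z) = 1 + z + 2/3z²
  R(z) = 1 + z + 2/3z².

Find x<0 with |R(x)|<1.
x=-1.61: |R|=1.1181
R=1: x+2/3x²=0 ⇒ x=−3/2=-1.5000; min R=1−1/(4·2/3)=0.6250>−1
Confirm numerically:
  x=-0.887: |R|=0.63751 <1
  x=-0.845: |R|=0.63102 <1
  x=-0.613: |R|=0.63751 <1
  x=-1.963: |R|=1.60591 >1
  x=-1.802: |R|=1.36280 >1
So |R|<1 on (-1.5000, 0).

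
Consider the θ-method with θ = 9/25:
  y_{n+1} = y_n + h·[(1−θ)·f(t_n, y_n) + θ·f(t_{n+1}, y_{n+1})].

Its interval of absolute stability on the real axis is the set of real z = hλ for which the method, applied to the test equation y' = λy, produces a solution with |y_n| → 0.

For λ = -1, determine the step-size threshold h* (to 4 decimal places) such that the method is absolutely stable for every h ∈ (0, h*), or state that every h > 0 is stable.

On y'=λy, z=hλ:
  y_{n+1} = y_n + z·[16/25·y_n + 9/25·y_{n+1}] ⇒ (1 − 9/25z)y_{n+1} = (1 + 16/25z)y_n
  ⇒ R(z) = (1 + 16/25z)/(1 − 9/25z).

Need |R(x)|<1, x<0.
x=-0.52: |R|=0.5620
R=−1: 1+16/25x = −1+9/25x ⇒ -7/25x=2 ⇒ x=2/(-7/25)=-7.1429
Confirm numerically:
  x=-5.599: |R|=0.85665 <1
  x=-4.215: |R|=0.67435 <1
  x=-3.429: |R|=0.53461 <1
  x=-3.136: |R|=0.47302 <1
  x=-7.650: |R|=1.03783 >1
  x=-7.329: |R|=1.01432 >1
Stable set (-7.1429, 0).

(-7.1429,0); λ=-1 ⇒ h* = (50/7)/1 = 7.1429.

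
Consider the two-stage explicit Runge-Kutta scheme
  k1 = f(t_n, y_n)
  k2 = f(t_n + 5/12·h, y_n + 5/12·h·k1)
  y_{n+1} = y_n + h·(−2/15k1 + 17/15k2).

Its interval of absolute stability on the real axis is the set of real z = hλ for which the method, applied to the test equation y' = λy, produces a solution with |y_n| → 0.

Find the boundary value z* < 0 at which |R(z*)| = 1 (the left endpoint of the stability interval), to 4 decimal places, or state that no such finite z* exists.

z* = -2.1176.

With y'=λy (z=hλ):
  k1=λy_n ⇒ h·k1=z·y_n;  k2=λ(1+5/12z)y_n ⇒ h·k2=z(1+5/12z)y_n
  y_{n+1}/y_n = 1 − 2/15z + 17/15z(1+5/12z) = 1 + z + 17/36z²
  ⇒ R(z) = 1 + z + 17/36z².

Solve |R(x)|<1 on ℝ⁻.
x=-0.48: |R|=0.6288
R=1: x+17/36x²=0 ⇒ x=−36/17=-2.1176; min R=1−1/(4·17/36)=0.4706>−1
Confirm numerically:
  x=-2.031: |R|=0.91690 <1
  x=-1.985: |R|=0.87566 <1
  x=-0.980: |R|=0.47352 <1
  x=-2.493: |R|=1.44188 >1
  x=-2.355: |R|=1.26396 >1
Interval (-2.1176, 0).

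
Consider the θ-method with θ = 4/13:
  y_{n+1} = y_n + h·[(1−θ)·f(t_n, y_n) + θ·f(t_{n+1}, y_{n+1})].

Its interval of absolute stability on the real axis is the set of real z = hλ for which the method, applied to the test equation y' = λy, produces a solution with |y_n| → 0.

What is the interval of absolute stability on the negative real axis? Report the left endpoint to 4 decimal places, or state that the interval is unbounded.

Test eqn y'=λy, z=hλ:
  y_{n+1} = y_n + z·[9/13·y_n + 4/13·y_{n+1}] ⇒ (1 − 4/13z)y_{n+1} = (1 + 9/13z)y_n
  Hence R(z) = (1 + 9/13z)/(1 − 4/13z).

Solve |R(x)|<1 on ℝ⁻.
x=-0.76: |R|=0.3840
R=−1: 1+9/13x = −1+4/13x ⇒ -5/13x=2 ⇒ x=2/(-5/13)=-5.2000
Confirm numerically:
  x=-4.052: |R|=0.80348 <1
  x=-3.165: |R|=0.60347 <1
  x=-2.095: |R|=0.27385 <1
  x=-5.669: |R|=1.06573 >1
  x=-5.246: |R|=1.00677 >1
So |R|<1 on (-5.2000, 0).

(-5.2000, 0).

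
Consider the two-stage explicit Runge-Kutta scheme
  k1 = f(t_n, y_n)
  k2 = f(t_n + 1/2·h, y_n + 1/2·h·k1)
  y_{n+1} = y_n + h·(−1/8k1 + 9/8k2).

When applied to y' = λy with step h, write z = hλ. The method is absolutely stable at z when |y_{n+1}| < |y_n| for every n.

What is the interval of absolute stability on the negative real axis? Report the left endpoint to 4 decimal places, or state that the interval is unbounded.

(-1.7778, 0).

On y'=λy, z=hλ:
  k1=λy_n ⇒ h·k1=z·y_n;  k2=λ(1+1/2z)y_n ⇒ h·k2=z(1+1/2z)y_n
  y_{n+1}/y_n = 1 − 1/8z + 9/8z(1+1/2z) = 1 + z + 9/16z²
  R(z) = 1 + z + 9/16z².

Boundary: |R(x)|=1, x<0.
x=-0.57: |R|=0.6128
R=1: x+9/16x²=0 ⇒ x=−16/9=-1.7778; min R=1−1/(4·9/16)=0.5556>−1
Confirm numerically:
  x=-1.655: |R|=0.88570 <1
  x=-1.520: |R|=0.77960 <1
  x=-1.030: |R|=0.56676 <1
  x=-0.822: |R|=0.55807 <1
  x=-2.083: |R|=1.35763 >1
  x=-2.057: |R|=1.32308 >1
  x=-1.960: |R|=1.20090 >1
So |R|<1 on (-1.7778, 0).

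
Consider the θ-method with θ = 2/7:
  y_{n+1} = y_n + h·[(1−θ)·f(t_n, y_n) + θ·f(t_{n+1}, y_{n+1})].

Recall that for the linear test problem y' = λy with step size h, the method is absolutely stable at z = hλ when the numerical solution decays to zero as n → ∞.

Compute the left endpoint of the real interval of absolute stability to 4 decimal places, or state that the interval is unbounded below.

left endpoint -4.6667.

With y'=λy (z=hλ):
  y_{n+1} = y_n + z·[5/7·y_n + 2/7·y_{n+1}] ⇒ (1 − 2/7z)y_{n+1} = (1 + 5/7z)y_n
  ⇒ R(z) = (1 + 5/7z)/(1 − 2/7z).

Need |R(x)|<1, x<0.
x=-0.92: |R|=0.2715
R=−1: 1+5/7x = −1+2/7x ⇒ -3/7x=2 ⇒ x=2/(-3/7)=-4.6667
Confirm numerically:
  x=-4.054: |R|=0.87834 <1
  x=-3.476: |R|=0.74398 <1
  x=-3.266: |R|=0.68948 <1
  x=-5.150: |R|=1.08382 >1
  x=-4.900: |R|=1.04167 >1
Stable set (-4.6667, 0).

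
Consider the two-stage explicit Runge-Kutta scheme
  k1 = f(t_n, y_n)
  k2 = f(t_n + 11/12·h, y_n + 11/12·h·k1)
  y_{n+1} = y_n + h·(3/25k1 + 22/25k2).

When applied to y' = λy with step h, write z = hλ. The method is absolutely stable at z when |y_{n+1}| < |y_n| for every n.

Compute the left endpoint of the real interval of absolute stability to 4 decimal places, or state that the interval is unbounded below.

Set f=λy, z=hλ:
  k1=λy_n ⇒ h·k1=z·y_n;  k2=λ(1+11/12z)y_n ⇒ h·k2=z(1+11/12z)y_n
  y_{n+1}/y_n = 1 + 3/25z + 22/25z(1+11/12z) = 1 + z + 121/150z²
  ⇒ R(z) = 1 + z + 121/150z².

Boundary: |R(x)|=1, x<0.
x=-0.36: |R|=0.7445
R=1: x+121/150x²=0 ⇒ x=−150/121=-1.2397; min R=1−1/(4·121/150)=0.6901>−1
Confirm numerically:
  x=-1.203: |R|=0.96442 <1
  x=-1.196: |R|=0.95787 <1
  x=-0.620: |R|=0.69008 <1
  x=-1.778: |R|=1.77210 >1
  x=-1.550: |R|=1.38802 >1
  x=-1.397: |R|=1.17730 >1
Stable set (-1.2397, 0).

left endpoint -1.2397.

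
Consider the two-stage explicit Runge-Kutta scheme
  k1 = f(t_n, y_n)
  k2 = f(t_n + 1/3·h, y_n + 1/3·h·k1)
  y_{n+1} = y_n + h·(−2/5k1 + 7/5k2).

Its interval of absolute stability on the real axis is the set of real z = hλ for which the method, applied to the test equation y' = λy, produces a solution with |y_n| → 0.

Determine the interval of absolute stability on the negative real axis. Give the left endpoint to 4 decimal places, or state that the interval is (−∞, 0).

(-2.1429, 0).

On y'=λy, z=hλ:
  k1=λy_n ⇒ h·k1=z·y_n;  k2=λ(1+1/3z)y_n ⇒ h·k2=z(1+1/3z)y_n
  y_{n+1}/y_n = 1 − 2/5z + 7/5z(1+1/3z) = 1 + z + 7/15z²
  so R(z) = 1 + z + 7/15z².

Need |R(x)|<1, x<0.
x=-1.39: |R|=0.5116
R=1: x+7/15x²=0 ⇒ x=−15/7=-2.1429; min R=1−1/(4·7/15)=0.4643>−1
Confirm numerically:
  x=-1.863: |R|=0.75669 <1
  x=-1.065: |R|=0.46431 <1
  x=-0.874: |R|=0.48248 <1
  x=-2.722: |R|=1.73567 >1
  x=-2.684: |R|=1.67780 >1
  x=-2.614: |R|=1.57473 >1
Stable set (-2.1429, 0).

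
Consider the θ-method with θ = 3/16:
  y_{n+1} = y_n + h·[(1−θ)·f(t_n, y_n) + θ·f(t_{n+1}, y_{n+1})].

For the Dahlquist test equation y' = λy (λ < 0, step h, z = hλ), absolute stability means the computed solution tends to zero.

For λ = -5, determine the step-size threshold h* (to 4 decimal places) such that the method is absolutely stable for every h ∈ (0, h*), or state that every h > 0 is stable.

Test eqn y'=λy, z=hλ:
  y_{n+1} = y_n + z·[13/16·y_n + 3/16·y_{n+1}] ⇒ (1 − 3/16z)y_{n+1} = (1 + 13/16z)y_n
  R(z) = (1 + 13/16z)/(1 − 3/16z).

Solve |R(x)|<1 on ℝ⁻.
x=-1.59: |R|=0.2248
R=−1: 1+13/16x = −1+3/16x ⇒ -5/8x=2 ⇒ x=2/(-5/8)=-3.2000
Confirm numerically:
  x=-2.818: |R|=0.84379 <1
  x=-2.299: |R|=0.60650 <1
  x=-1.791: |R|=0.34076 <1
  x=-1.677: |R|=0.27583 <1
  x=-3.559: |R|=1.13457 >1
  x=-3.469: |R|=1.10187 >1
  x=-3.420: |R|=1.08378 >1
So |R|<1 on (-3.2000, 0).

(-3.2000,0); λ=-5 ⇒ h* = (16/5)/5 = 0.6400.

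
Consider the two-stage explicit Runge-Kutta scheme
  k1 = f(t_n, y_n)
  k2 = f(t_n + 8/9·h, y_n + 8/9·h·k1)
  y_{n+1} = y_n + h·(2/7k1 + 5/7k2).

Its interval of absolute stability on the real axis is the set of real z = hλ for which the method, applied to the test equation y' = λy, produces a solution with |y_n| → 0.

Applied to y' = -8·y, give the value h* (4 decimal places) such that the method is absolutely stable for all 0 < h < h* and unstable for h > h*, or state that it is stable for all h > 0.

With y'=λy (z=hλ):
  k1=λy_n ⇒ h·k1=z·y_n;  k2=λ(1+8/9z)y_n ⇒ h·k2=z(1+8/9z)y_n
  y_{n+1}/y_n = 1 + 2/7z + 5/7z(1+8/9z) = 1 + z + 40/63z²
  R(z) = 1 + z + 40/63z².

Boundary: |R(x)|=1, x<0.
x=-0.85: |R|=0.6087
R=1: x+40/63x²=0 ⇒ x=−63/40=-1.5750; min R=1−1/(4·40/63)=0.6062>−1
Confirm numerically:
  x=-1.519: |R|=0.94599 <1
  x=-0.855: |R|=0.60914 <1
  x=-0.645: |R|=0.61914 <1
  x=-1.810: |R|=1.27006 >1
  x=-1.635: |R|=1.06229 >1
Stable set (-1.5750, 0).

(-1.5750,0); λ=-8 ⇒ h* = (63/40)/8 = 0.1969.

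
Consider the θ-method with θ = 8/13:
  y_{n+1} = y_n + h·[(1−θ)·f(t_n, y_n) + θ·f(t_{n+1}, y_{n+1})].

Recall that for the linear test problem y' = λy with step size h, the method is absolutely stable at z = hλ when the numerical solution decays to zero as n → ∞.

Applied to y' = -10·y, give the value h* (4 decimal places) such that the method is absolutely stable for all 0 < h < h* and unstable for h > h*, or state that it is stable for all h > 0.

Test eqn y'=λy, z=hλ:
  y_{n+1} = y_n + z·[5/13·y_n + 8/13·y_{n+1}] ⇒ (1 − 8/13z)y_{n+1} = (1 + 5/13z)y_n
  Hence R(z) = (1 + 5/13z)/(1 − 8/13z).

Solve |R(x)|<1 on ℝ⁻.
x=-1.01: |R|=0.3771
x=-2: |R|=0.1034
x=-10: |R|=0.3978
x=-100: |R|=0.5990
θ=8/13≥1/2 ⇒ |1+5/13x|<|1−8/13x| ∀x<0 ⇒ interval (−∞,0).

(−∞, 0) — no finite endpoint. Any h>0 works for λ=-10.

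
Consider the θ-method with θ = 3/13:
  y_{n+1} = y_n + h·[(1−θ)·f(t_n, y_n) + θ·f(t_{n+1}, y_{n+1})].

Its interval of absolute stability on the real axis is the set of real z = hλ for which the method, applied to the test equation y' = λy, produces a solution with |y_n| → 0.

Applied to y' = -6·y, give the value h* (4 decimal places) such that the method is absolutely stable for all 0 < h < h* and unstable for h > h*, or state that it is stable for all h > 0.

Test eqn y'=λy, z=hλ:
  y_{n+1} = y_n + z·[10/13·y_n + 3/13·y_{n+1}] ⇒ (1 − 3/13z)y_{n+1} = (1 + 10/13z)y_n
  Hence R(z) = (1 + 10/13z)/(1 − 3/13z).

Need |R(x)|<1, x<0.
x=-1.8: |R|=0.2717
R=−1: 1+10/13x = −1+3/13x ⇒ -7/13x=2 ⇒ x=2/(-7/13)=-3.7143
Confirm numerically:
  x=-3.564: |R|=0.95560 <1
  x=-3.530: |R|=0.94532 <1
  x=-2.249: |R|=0.48058 <1
  x=-1.887: |R|=0.31456 <1
  x=-4.086: |R|=1.10302 >1
  x=-4.000: |R|=1.08000 >1
  x=-3.956: |R|=1.06804 >1
So |R|<1 on (-3.7143, 0).

(-3.7143,0); λ=-6 ⇒ h* = (26/7)/6 = 0.6190.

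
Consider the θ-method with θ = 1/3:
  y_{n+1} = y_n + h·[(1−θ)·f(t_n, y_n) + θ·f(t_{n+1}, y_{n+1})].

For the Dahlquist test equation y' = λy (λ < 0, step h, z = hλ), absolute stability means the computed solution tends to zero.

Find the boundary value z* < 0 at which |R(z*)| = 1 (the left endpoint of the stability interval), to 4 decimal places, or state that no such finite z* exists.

z* = -6.0000.

With y'=λy (z=hλ):
  y_{n+1} = y_n + z·[2/3·y_n + 1/3·y_{n+1}] ⇒ (1 − 1/3z)y_{n+1} = (1 + 2/3z)y_n
  ⇒ R(z) = (1 + 2/3z)/(1 − 1/3z).

Boundary: |R(x)|=1, x<0.
x=-0.58: |R|=0.5140
R=−1: 1+2/3x = −1+1/3x ⇒ -1/3x=2 ⇒ x=2/(-1/3)=-6.0000
Confirm numerically:
  x=-5.715: |R|=0.96730 <1
  x=-4.140: |R|=0.73950 <1
  x=-3.201: |R|=0.54862 <1
  x=-2.992: |R|=0.49800 <1
  x=-6.441: |R|=1.04671 >1
  x=-6.367: |R|=1.03918 >1
Stable set (-6.0000, 0).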